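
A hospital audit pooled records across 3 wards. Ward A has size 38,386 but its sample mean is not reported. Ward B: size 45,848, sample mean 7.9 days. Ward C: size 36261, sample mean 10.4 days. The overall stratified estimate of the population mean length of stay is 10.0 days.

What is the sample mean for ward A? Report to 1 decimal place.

12.1

Σ Nₕx̄ₕ = N·μ, so 38386·x̄_A = 120495·10.0 − (45848·7.9 + 36261·10.4).
= 1204950 − 739313.6 = 465636.4.
x̄_A = 465636.4 / 38386 = 12.130... → 12.1.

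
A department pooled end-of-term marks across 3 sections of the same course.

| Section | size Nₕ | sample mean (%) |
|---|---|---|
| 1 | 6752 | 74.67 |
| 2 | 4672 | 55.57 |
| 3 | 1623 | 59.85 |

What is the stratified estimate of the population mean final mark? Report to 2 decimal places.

N = 13047; weights Wₕ = Nₕ/N = (0.5175, 0.3581, 0.1244).
x̄_st = Σ Wₕ·x̄ₕ = 0.5175·74.67 + 0.3581·55.57 + 0.1244·59.85 ≈ 65.9869...
→ 65.99.

65.99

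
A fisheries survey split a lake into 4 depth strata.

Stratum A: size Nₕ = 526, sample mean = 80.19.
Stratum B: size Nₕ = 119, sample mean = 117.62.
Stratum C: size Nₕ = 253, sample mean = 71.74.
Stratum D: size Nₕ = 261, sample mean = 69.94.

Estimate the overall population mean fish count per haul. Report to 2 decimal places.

x̄_st = (Σ Nₕx̄ₕ) / (Σ Nₕ) = (526·80.19 + 119·117.62 + 253·71.74 + 261·69.94) / 1159
= 92581.28 / 1159 = 79.8803... → 79.88.

79.88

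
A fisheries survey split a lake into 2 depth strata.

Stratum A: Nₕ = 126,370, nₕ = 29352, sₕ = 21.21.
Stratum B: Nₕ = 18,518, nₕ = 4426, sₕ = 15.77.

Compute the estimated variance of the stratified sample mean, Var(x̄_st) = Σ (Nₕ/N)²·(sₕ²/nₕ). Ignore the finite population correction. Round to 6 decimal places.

0.012577

N = 144888; Wₕ = Nₕ/N.
stratum A: (126370/144888)²·21.21²/29352 = 0.011659147
stratum B: (18518/144888)²·15.77²/4426 = 0.000917858
Sum = 0.012577004 → 0.012577.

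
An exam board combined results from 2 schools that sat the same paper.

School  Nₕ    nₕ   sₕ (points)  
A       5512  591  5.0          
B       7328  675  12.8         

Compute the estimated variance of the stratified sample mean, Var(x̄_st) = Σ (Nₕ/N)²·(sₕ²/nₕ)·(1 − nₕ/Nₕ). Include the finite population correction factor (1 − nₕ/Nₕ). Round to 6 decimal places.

N = 12840. Term for each stratum: Wₕ²sₕ²/nₕ·(1−nₕ/Nₕ).
Var(x̄_st) = 0.006959612 + 0.071777628 = 0.078737241 → 0.078737.

0.078737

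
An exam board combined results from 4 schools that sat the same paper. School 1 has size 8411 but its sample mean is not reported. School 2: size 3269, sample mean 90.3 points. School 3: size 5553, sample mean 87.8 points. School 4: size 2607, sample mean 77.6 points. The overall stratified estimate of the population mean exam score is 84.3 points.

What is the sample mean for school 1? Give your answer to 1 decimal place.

Σ Nₕx̄ₕ = N·μ, so 8411·x̄_1 = 19840·84.3 − (3269·90.3 + 5553·87.8 + 2607·77.6).
= 1672512 − 985047.3 = 687464.7.
x̄_1 = 687464.7 / 8411 = 81.734... → 81.7.

81.7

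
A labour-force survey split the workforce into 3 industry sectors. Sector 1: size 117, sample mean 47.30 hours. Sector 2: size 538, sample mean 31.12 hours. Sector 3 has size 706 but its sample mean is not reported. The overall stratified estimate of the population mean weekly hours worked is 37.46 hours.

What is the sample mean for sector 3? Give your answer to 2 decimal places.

40.66

N = 117 + 538 + 706 = 1361.
Overall total = μ·N = 37.46·1361 = 50983.06.
Subtract the known strata: 117·47.30 + 538·31.12 = 22276.66.
Remaining total for sector 3: 50983.06 − 22276.66 = 28706.4.
Divide by its size: 28706.4 / 706 = 40.6606... → 40.66.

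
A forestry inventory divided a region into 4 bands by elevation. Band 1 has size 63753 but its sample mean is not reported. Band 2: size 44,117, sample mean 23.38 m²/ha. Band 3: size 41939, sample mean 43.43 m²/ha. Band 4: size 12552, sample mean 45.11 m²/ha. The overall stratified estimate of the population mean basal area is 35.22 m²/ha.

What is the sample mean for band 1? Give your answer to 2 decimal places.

36.07

N = 63753 + 44117 + 41939 + 12552 = 162361.
Overall total = μ·N = 35.22·162361 = 5718354.42.
Subtract the known strata: 44117·23.38 + 41939·43.43 + 12552·45.11 = 3419086.95.
Remaining total for band 1: 5718354.42 − 3419086.95 = 2299267.47.
Divide by its size: 2299267.47 / 63753 = 36.0652... → 36.07.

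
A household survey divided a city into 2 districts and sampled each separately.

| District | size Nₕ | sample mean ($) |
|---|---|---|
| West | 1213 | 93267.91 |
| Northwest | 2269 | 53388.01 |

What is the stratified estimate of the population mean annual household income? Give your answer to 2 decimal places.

N = 3482; weights Wₕ = Nₕ/N = (0.3484, 0.6516).
x̄_st = Σ Wₕ·x̄ₕ = 0.3484·93267.91 + 0.6516·53388.01 ≈ 67280.6920...
→ 67280.69.

67280.69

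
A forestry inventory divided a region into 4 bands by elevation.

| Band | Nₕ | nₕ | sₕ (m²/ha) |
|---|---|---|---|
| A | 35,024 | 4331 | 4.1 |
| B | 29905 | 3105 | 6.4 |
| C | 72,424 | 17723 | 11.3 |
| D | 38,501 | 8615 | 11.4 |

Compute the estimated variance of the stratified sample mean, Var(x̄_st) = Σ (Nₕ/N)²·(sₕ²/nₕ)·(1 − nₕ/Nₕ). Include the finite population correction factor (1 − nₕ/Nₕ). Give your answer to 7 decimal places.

0.0019611

N = 175854; Wₕ = Nₕ/N.
band A: (35024/175854)²·4.1²/4331·(1 − 4331/35024) = 0.0001349212
band B: (29905/175854)²·6.4²/3105·(1 − 3105/29905) = 0.0003418790
band C: (72424/175854)²·11.3²/17723·(1 − 17723/72424) = 0.0009229813
band D: (38501/175854)²·11.4²/8615·(1 − 8615/38501) = 0.0005612931
Sum = 0.0019610746 → 0.0019611.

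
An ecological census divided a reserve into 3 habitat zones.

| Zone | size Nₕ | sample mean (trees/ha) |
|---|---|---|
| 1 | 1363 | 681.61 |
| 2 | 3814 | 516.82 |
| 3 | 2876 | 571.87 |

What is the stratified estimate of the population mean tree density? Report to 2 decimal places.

N = 8053; weights Wₕ = Nₕ/N = (0.1693, 0.4736, 0.3571).
x̄_st = Σ Wₕ·x̄ₕ = 0.1693·681.61 + 0.4736·516.82 + 0.3571·571.87 ≈ 564.3715...
→ 564.37.

564.37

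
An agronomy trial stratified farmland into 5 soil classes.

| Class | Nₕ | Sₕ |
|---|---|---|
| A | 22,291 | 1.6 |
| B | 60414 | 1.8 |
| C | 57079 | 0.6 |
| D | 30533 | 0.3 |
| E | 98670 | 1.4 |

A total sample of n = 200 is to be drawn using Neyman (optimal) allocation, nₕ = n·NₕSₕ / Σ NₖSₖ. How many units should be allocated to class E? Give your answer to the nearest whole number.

A: NₕSₕ = 22291·1.6 = 35665.6
B: NₕSₕ = 60414·1.8 = 108745.2
C: NₕSₕ = 57079·0.6 = 34247.4
D: NₕSₕ = 30533·0.3 = 9159.9
E: NₕSₕ = 98670·1.4 = 138138
Σ NₕSₕ = 325956.1.
n_E = 200·138138/325956.1 = 84.759... → 85.

85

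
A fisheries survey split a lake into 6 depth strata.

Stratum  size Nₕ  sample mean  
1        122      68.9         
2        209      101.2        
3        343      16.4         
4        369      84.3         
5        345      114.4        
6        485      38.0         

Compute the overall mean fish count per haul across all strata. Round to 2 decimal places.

N = 122 + 209 + 343 + 369 + 345 + 485 = 1873.
Weight each subgroup mean by Nₕ/N and sum.
Σ Nₕx̄ₕ = 122·68.9 + 209·101.2 + 343·16.4 + 369·84.3 + 345·114.4 + 485·38.0 = 8405.8 + 21150.8 + 5625.2 + 31106.7 + 39468 + 18430 = 124186.5.
Divide by N: 124186.5 / 1873 = 66.3035... → 66.30.

66.30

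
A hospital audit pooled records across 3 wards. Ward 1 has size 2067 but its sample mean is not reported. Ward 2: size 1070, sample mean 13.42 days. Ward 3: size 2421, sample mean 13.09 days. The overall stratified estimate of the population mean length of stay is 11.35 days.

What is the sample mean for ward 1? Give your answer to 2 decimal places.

N = 2067 + 1070 + 2421 = 5558.
Overall total = μ·N = 11.35·5558 = 63083.3.
Subtract the known strata: 1070·13.42 + 2421·13.09 = 46050.29.
Remaining total for ward 1: 63083.3 − 46050.29 = 17033.01.
Divide by its size: 17033.01 / 2067 = 8.2404... → 8.24.

8.24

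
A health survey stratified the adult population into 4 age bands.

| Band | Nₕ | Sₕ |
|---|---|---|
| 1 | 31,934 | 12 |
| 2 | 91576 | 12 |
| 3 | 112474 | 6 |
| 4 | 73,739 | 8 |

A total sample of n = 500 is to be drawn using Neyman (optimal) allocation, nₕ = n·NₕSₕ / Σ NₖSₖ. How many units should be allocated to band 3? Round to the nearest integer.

Σ NₕSₕ = 31934·12 + 91576·12 + 112474·6 + 73739·8 = 2746876.
Share for 3: 674844/2746876 = 0.24568.
n_3 = 500 × 0.24568 = 122.838... → 123.

123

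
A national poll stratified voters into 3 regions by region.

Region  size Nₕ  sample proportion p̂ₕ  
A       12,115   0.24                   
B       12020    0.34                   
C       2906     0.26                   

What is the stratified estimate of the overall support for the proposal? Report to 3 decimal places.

N = 12115 + 12020 + 2906 = 27041.
Overall proportion = Σ (Nₕ/N)·p̂ₕ.
Σ Nₕp̂ₕ = 2907.6 + 4086.8 + 755.56 = 7749.96.
7749.96 / 27041 = 0.28660... → 0.287.

0.287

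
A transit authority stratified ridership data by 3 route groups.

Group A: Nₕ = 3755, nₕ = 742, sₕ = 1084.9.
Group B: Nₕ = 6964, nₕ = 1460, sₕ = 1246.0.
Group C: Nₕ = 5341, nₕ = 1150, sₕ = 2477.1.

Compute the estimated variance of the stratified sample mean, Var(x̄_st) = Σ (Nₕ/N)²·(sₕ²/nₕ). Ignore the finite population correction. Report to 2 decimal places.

876.79

N = 16060. Term for each stratum: Wₕ²sₕ²/nₕ.
Var(x̄_st) = 86.71701 + 199.94460 + 590.12405 = 876.78566 → 876.79.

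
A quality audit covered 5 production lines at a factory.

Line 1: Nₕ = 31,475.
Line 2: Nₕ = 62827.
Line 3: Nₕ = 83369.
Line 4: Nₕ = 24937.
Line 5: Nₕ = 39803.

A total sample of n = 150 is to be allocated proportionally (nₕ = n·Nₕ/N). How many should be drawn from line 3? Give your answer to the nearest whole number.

Share of line 3 = 83369/242411 = 0.34392.
Allocate 150 × 0.34392 = 51.587... → 52.

52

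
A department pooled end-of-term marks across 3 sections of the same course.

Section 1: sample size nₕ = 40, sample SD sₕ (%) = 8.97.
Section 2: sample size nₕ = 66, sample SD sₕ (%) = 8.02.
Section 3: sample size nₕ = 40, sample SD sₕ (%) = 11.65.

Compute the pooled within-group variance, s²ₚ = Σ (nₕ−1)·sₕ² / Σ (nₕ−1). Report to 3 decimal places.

Degrees of freedom: 39 + 65 + 39 = 143.
Σ(nₕ−1)sₕ² = 39·80.4609 + 65·64.3204 + 39·135.7225 = 12611.9786.
s²ₚ = 12611.9786 / 143 = 88.19565... → 88.196.

88.196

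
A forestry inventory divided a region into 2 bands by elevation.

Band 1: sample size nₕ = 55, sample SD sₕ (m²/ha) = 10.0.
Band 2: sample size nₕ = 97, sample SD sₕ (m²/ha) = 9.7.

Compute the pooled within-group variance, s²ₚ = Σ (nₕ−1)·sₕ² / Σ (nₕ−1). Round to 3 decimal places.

96.218

1: (55−1)·10.0² = 54·100 = 5400
2: (97−1)·9.7² = 96·94.09 = 9032.64
Numerator = 14432.64; denominator = Σ(nₕ−1) = 150.
s²ₚ = 14432.64/150 = 96.2176 → 96.218.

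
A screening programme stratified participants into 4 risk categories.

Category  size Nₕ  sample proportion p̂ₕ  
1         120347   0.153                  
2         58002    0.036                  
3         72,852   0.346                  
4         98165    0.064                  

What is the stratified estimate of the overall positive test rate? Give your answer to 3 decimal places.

Wₕ = Nₕ/N with N = 349366: 0.3445, 0.1660, 0.2085, 0.2810.
p̂_st = 0.3445·0.153 + 0.1660·0.036 + 0.2085·0.346 + 0.2810·0.064 ≈ 0.14881... → 0.149.

0.149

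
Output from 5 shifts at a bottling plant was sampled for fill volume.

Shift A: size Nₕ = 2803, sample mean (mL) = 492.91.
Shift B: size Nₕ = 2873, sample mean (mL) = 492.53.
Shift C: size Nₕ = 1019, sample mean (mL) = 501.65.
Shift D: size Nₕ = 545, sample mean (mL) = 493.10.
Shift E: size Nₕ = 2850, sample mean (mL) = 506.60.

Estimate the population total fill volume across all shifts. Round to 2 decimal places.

5020396.27

A: 2803·492.91 = 1381626.73
B: 2873·492.53 = 1415038.69
C: 1019·501.65 = 511181.35
D: 545·493.10 = 268739.5
E: 2850·506.60 = 1443810
τ̂ = Σ Nₕx̄ₕ = 5020396.27.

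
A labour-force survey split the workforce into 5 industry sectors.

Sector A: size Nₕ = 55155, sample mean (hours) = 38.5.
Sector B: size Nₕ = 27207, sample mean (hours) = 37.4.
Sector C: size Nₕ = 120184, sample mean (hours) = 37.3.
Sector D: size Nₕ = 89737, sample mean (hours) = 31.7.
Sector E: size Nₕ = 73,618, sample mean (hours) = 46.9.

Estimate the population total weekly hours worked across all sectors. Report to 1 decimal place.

A: 55155·38.5 = 2123467.5
B: 27207·37.4 = 1017541.8
C: 120184·37.3 = 4482863.2
D: 89737·31.7 = 2844662.9
E: 73618·46.9 = 3452684.2
τ̂ = Σ Nₕx̄ₕ = 13921219.6.

13921219.6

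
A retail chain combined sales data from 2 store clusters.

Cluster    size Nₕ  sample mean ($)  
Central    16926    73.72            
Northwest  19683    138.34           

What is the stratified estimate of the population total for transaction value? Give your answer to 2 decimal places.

Estimate total by summing Nₕ·x̄ₕ over strata.
16926·73.72 + 19683·138.34 = 1247784.72 + 2722946.22 = 3970730.94.

3970730.94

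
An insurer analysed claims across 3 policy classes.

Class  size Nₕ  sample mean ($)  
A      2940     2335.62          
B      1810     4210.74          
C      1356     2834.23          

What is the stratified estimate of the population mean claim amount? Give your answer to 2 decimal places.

3002.19

N = 6106; weights Wₕ = Nₕ/N = (0.4815, 0.2964, 0.2221).
x̄_st = Σ Wₕ·x̄ₕ = 0.4815·2335.62 + 0.2964·4210.74 + 0.2221·2834.23 ≈ 3002.1910...
→ 3002.19.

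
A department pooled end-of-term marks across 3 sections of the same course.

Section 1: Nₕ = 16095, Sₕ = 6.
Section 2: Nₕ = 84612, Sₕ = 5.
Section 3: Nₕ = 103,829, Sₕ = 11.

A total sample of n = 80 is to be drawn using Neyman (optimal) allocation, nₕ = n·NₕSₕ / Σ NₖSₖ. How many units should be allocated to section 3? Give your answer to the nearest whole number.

55

1: NₕSₕ = 16095·6 = 96570
2: NₕSₕ = 84612·5 = 423060
3: NₕSₕ = 103829·11 = 1142119
Σ NₕSₕ = 1661749.
n_3 = 80·1142119/1661749 = 54.984... → 55.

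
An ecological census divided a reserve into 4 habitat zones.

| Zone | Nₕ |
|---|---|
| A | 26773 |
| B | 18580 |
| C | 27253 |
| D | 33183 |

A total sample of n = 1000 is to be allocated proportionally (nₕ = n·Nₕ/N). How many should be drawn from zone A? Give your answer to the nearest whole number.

N = 26773 + 18580 + 27253 + 33183 = 105789.
n_A = 1000·26773/105789 = 253.079... → 253.

253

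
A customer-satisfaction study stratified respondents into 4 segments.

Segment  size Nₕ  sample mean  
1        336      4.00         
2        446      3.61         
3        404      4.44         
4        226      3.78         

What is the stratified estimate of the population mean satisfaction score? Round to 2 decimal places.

3.97

N = 1412; weights Wₕ = Nₕ/N = (0.2380, 0.3159, 0.2861, 0.1601).
x̄_st = Σ Wₕ·x̄ₕ = 0.2380·4.00 + 0.3159·3.61 + 0.2861·4.44 + 0.1601·3.78 ≈ 3.9675...
→ 3.97.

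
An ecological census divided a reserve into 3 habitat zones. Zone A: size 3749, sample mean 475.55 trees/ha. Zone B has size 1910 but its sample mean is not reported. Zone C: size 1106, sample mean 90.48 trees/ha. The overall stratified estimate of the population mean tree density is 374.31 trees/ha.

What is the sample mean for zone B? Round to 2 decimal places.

339.95

Σ Nₕx̄ₕ = N·μ, so 1910·x̄_B = 6765·374.31 − (3749·475.55 + 1106·90.48).
= 2532207.15 − 1882907.83 = 649299.32.
x̄_B = 649299.32 / 1910 = 339.9473... → 339.95.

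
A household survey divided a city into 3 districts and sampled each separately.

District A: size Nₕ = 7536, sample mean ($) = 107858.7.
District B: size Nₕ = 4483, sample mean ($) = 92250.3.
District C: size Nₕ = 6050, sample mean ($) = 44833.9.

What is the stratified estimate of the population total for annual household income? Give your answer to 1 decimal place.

A: 7536·107858.7 = 812823163.2
B: 4483·92250.3 = 413558094.9
C: 6050·44833.9 = 271245095
τ̂ = Σ Nₕx̄ₕ = 1497626353.1.

1497626353.1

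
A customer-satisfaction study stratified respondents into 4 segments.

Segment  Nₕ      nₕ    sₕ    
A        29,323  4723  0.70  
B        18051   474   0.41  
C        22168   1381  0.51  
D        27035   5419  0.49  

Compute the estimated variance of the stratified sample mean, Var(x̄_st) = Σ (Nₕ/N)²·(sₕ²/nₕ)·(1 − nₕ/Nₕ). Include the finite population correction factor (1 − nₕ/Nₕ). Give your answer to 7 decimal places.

0.0000322

N = 96577. Term for each stratum: Wₕ²sₕ²/nₕ·(1−nₕ/Nₕ).
Var(x̄_st) = 0.0000080237 + 0.0000120639 + 0.0000093050 + 0.0000027761 = 0.0000321687 → 0.0000322.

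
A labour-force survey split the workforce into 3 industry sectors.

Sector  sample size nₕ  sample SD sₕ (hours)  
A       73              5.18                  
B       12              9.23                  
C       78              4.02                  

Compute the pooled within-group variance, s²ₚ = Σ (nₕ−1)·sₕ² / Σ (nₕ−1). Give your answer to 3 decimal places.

A: (73−1)·5.18² = 72·26.8324 = 1931.9328
B: (12−1)·9.23² = 11·85.1929 = 937.1219
C: (78−1)·4.02² = 77·16.1604 = 1244.3508
Numerator = 4113.4055; denominator = Σ(nₕ−1) = 160.
s²ₚ = 4113.4055/160 = 25.70878... → 25.709.

25.709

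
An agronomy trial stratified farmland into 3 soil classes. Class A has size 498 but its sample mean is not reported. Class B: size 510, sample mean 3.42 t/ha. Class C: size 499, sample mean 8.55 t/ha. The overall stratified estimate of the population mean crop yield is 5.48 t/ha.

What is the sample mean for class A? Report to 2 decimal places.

N = 498 + 510 + 499 = 1507.
Overall total = μ·N = 5.48·1507 = 8258.36.
Subtract the known strata: 510·3.42 + 499·8.55 = 6010.65.
Remaining total for class A: 8258.36 − 6010.65 = 2247.71.
Divide by its size: 2247.71 / 498 = 4.5135... → 4.51.

4.51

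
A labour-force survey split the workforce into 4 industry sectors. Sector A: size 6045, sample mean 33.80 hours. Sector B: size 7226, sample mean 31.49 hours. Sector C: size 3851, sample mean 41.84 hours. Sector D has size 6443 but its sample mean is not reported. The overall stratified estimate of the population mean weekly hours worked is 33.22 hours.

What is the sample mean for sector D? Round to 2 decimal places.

N = 6045 + 7226 + 3851 + 6443 = 23565.
Overall total = μ·N = 33.22·23565 = 782829.3.
Subtract the known strata: 6045·33.80 + 7226·31.49 + 3851·41.84 = 592993.58.
Remaining total for sector D: 782829.3 − 592993.58 = 189835.72.
Divide by its size: 189835.72 / 6443 = 29.4639... → 29.46.

29.46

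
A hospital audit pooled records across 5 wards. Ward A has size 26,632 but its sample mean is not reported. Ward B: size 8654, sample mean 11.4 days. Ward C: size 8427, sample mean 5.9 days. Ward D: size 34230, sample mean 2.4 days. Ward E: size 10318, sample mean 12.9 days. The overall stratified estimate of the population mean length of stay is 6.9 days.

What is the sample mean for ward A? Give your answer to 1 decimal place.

Σ Nₕx̄ₕ = N·μ, so 26632·x̄_A = 88261·6.9 − (8654·11.4 + 8427·5.9 + 34230·2.4 + 10318·12.9).
= 609000.9 − 363629.1 = 245371.8.
x̄_A = 245371.8 / 26632 = 9.213... → 9.2.

9.2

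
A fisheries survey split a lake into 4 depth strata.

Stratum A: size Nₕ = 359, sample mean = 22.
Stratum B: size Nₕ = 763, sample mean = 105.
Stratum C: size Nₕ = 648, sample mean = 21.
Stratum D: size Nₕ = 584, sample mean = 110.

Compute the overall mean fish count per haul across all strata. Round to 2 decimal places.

N = 359 + 763 + 648 + 584 = 2354.
Weight each subgroup mean by Nₕ/N and sum.
Σ Nₕx̄ₕ = 359·22 + 763·105 + 648·21 + 584·110 = 7898 + 80115 + 13608 + 64240 = 165861.
Divide by N: 165861 / 2354 = 70.4592... → 70.46.

70.46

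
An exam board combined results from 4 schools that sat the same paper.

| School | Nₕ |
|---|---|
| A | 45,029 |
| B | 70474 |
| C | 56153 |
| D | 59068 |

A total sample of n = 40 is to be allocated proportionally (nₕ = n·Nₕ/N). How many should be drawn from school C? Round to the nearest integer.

N = 45029 + 70474 + 56153 + 59068 = 230724.
n_C = 40·56153/230724 = 9.735... → 10.

10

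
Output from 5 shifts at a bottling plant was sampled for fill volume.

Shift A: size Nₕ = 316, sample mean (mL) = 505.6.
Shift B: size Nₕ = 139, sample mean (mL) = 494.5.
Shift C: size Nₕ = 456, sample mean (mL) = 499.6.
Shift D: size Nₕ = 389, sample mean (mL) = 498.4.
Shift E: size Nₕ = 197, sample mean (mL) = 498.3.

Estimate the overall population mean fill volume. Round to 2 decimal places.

x̄_st = (Σ Nₕx̄ₕ) / (Σ Nₕ) = (316·505.6 + 139·494.5 + 456·499.6 + 389·498.4 + 197·498.3) / 1497
= 748365.4 / 1497 = 499.9101... → 499.91.

499.91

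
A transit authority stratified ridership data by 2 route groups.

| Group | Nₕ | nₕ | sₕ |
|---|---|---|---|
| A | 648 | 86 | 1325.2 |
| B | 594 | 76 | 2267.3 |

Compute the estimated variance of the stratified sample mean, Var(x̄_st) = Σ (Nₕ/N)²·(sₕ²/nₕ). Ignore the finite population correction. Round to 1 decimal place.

21030.2

N = 1242; Wₕ = Nₕ/N.
group A: (648/1242)²·1325.2²/86 = 5558.6742
group B: (594/1242)²·2267.3²/76 = 15471.5592
Sum = 21030.2334 → 21030.2.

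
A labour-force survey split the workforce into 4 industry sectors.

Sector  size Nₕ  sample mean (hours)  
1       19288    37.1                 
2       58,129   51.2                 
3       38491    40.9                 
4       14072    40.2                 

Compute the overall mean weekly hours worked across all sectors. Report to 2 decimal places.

x̄_st = (Σ Nₕx̄ₕ) / (Σ Nₕ) = (19288·37.1 + 58129·51.2 + 38491·40.9 + 14072·40.2) / 129980
= 5831765.9 / 129980 = 44.8666... → 44.87.

44.87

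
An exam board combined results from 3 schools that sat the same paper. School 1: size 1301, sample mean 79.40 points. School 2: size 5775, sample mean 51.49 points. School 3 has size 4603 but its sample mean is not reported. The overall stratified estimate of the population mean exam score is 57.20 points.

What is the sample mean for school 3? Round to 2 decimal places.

N = 1301 + 5775 + 4603 = 11679.
Overall total = μ·N = 57.20·11679 = 668038.8.
Subtract the known strata: 1301·79.40 + 5775·51.49 = 400654.15.
Remaining total for school 3: 668038.8 − 400654.15 = 267384.65.
Divide by its size: 267384.65 / 4603 = 58.0892... → 58.09.

58.09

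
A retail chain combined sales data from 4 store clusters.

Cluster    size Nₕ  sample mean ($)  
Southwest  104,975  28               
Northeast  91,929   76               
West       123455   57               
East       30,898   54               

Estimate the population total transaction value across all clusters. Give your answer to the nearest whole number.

18631331

Southwest: 104975·28 = 2939300
Northeast: 91929·76 = 6986604
West: 123455·57 = 7036935
East: 30898·54 = 1668492
τ̂ = Σ Nₕx̄ₕ = 18631331.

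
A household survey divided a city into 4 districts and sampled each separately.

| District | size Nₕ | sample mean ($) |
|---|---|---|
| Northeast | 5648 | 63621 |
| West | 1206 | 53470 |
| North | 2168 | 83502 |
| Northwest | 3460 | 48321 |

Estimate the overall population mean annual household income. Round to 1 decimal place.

N = 5648 + 1206 + 2168 + 3460 = 12482.
Weight each subgroup mean by Nₕ/N and sum.
Σ Nₕx̄ₕ = 5648·63621 + 1206·53470 + 2168·83502 + 3460·48321 = 359331408 + 64484820 + 181032336 + 167190660 = 772039224.
Divide by N: 772039224 / 12482 = 61852.205... → 61852.2.

61852.2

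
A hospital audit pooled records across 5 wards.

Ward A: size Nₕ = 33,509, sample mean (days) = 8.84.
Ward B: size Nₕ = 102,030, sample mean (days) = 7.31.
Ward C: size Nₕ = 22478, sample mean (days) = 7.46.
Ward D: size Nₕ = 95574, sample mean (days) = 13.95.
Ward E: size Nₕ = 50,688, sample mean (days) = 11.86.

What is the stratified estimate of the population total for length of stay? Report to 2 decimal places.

3144161.72

Estimate total by summing Nₕ·x̄ₕ over strata.
33509·8.84 + 102030·7.31 + 22478·7.46 + 95574·13.95 + 50688·11.86 = 296219.56 + 745839.3 + 167685.88 + 1333257.3 + 601159.68 = 3144161.72.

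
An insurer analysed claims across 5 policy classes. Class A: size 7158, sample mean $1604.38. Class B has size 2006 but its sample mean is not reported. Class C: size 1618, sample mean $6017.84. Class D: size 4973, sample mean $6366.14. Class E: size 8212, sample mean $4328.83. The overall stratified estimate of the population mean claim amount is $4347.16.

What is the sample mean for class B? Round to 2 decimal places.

7856.53

N = 7158 + 2006 + 1618 + 4973 + 8212 = 23967.
Overall total = μ·N = 4347.16·23967 = 104188383.72.
Subtract the known strata: 7158·1604.38 + 1618·6017.84 + 4973·6366.14 + 8212·4328.83 = 88428183.34.
Remaining total for class B: 104188383.72 − 88428183.34 = 15760200.38.
Divide by its size: 15760200.38 / 2006 = 7856.5306... → 7856.53.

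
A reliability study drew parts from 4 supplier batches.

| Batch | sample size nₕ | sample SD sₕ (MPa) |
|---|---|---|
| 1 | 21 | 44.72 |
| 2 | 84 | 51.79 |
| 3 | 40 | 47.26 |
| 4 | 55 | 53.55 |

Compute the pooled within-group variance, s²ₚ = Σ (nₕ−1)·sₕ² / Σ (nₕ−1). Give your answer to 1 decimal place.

1: (21−1)·44.72² = 20·1999.8784 = 39997.568
2: (84−1)·51.79² = 83·2682.2041 = 222622.9403
3: (40−1)·47.26² = 39·2233.5076 = 87106.7964
4: (55−1)·53.55² = 54·2867.6025 = 154850.535
Numerator = 504577.8397; denominator = Σ(nₕ−1) = 196.
s²ₚ = 504577.8397/196 = 2574.377... → 2574.4.

2574.4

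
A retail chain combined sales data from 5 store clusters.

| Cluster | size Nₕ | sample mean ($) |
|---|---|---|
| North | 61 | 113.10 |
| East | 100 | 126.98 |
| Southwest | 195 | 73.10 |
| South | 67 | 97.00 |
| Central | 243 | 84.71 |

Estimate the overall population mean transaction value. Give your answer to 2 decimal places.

91.49

N = 61 + 100 + 195 + 67 + 243 = 666.
Overall mean = Σ (Nₕ/N)·x̄ₕ — weight by population share, not a simple average.
Σ Nₕx̄ₕ = 61·113.10 + 100·126.98 + 195·73.10 + 67·97.00 + 243·84.71 = 6899.1 + 12698 + 14254.5 + 6499 + 20584.53 = 60935.13.
Divide by N: 60935.13 / 666 = 91.4942... → 91.49.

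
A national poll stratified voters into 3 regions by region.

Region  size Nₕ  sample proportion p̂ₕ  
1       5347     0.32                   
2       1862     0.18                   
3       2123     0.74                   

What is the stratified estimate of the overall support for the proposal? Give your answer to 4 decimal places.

Wₕ = Nₕ/N with N = 9332: 0.5730, 0.1995, 0.2275.
p̂_st = 0.5730·0.32 + 0.1995·0.18 + 0.2275·0.74 ≈ 0.387615... → 0.3876.

0.3876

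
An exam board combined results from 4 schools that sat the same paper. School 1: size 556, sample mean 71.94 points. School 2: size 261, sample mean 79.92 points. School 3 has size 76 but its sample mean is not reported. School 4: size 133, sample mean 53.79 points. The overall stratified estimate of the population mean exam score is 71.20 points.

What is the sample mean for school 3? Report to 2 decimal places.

66.31

Σ Nₕx̄ₕ = N·μ, so 76·x̄_3 = 1026·71.20 − (556·71.94 + 261·79.92 + 133·53.79).
= 73051.2 − 68011.83 = 5039.37.
x̄_3 = 5039.37 / 76 = 66.3075 → 66.31.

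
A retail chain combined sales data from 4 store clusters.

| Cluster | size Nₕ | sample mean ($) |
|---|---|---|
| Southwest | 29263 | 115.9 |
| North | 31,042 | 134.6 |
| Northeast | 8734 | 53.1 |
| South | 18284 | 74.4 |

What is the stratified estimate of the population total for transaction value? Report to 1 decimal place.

9393939.9

Southwest: 29263·115.9 = 3391581.7
North: 31042·134.6 = 4178253.2
Northeast: 8734·53.1 = 463775.4
South: 18284·74.4 = 1360329.6
τ̂ = Σ Nₕx̄ₕ = 9393939.9.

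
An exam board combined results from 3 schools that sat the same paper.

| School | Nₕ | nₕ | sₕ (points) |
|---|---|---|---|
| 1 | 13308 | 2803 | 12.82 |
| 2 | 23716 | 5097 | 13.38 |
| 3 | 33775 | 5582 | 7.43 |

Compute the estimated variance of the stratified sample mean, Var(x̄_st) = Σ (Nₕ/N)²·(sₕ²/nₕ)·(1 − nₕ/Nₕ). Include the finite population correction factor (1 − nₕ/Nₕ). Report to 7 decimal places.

0.0066082

N = 70799. Term for each stratum: Wₕ²sₕ²/nₕ·(1−nₕ/Nₕ).
Var(x̄_st) = 0.0016353381 + 0.0030941484 + 0.0018787552 = 0.0066082417 → 0.0066082.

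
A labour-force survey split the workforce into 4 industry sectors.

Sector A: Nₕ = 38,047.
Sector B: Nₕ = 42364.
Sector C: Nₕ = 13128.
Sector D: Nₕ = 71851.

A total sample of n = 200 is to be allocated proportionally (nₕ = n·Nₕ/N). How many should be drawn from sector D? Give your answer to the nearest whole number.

87

Share of sector D = 71851/165390 = 0.43443.
Allocate 200 × 0.43443 = 86.887... → 87.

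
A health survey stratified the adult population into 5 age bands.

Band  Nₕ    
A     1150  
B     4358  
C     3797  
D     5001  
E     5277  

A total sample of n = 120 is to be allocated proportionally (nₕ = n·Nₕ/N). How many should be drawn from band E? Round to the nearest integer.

Share of band E = 5277/19583 = 0.26947.
Allocate 120 × 0.26947 = 32.336... → 32.

32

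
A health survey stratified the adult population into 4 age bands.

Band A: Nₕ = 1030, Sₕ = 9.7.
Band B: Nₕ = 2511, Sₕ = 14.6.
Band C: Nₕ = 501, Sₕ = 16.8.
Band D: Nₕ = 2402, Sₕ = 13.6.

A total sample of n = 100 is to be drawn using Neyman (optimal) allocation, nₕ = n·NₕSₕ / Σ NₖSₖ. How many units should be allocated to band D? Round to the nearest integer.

Σ NₕSₕ = 1030·9.7 + 2511·14.6 + 501·16.8 + 2402·13.6 = 87735.6.
Share for D: 32667.2/87735.6 = 0.37234.
n_D = 100 × 0.37234 = 37.234... → 37.

37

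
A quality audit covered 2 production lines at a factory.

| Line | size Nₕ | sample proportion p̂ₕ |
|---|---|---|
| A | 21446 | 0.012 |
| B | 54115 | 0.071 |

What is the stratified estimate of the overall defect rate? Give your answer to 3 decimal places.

Wₕ = Nₕ/N with N = 75561: 0.2838, 0.7162.
p̂_st = 0.2838·0.012 + 0.7162·0.071 ≈ 0.05425... → 0.054.

0.054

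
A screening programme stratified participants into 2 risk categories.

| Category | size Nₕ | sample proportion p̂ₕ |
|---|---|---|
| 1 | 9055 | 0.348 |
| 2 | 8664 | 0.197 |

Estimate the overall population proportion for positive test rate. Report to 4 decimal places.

0.2742

Wₕ = Nₕ/N with N = 17719: 0.5110, 0.4890.
p̂_st = 0.5110·0.348 + 0.4890·0.197 ≈ 0.274166... → 0.2742.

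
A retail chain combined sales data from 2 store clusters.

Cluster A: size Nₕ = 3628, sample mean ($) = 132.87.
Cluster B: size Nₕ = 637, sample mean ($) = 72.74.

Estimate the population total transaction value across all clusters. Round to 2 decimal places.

528387.74

Estimate total by summing Nₕ·x̄ₕ over strata.
3628·132.87 + 637·72.74 = 482052.36 + 46335.38 = 528387.74.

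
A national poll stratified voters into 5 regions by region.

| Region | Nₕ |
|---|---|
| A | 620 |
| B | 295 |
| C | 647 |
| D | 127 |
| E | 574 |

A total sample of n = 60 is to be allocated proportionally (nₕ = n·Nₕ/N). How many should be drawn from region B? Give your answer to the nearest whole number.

N = 620 + 295 + 647 + 127 + 574 = 2263.
n_B = 60·295/2263 = 7.821... → 8.

8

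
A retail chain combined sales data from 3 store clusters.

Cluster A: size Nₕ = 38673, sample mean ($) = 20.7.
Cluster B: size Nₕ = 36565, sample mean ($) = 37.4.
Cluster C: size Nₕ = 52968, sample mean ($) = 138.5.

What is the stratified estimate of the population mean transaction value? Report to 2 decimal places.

x̄_st = (Σ Nₕx̄ₕ) / (Σ Nₕ) = (38673·20.7 + 36565·37.4 + 52968·138.5) / 128206
= 9504130.1 / 128206 = 74.1317... → 74.13.

74.13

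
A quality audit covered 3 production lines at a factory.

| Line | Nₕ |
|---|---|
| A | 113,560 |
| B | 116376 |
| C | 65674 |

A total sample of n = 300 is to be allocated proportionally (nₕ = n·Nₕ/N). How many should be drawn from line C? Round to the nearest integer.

67

N = 113560 + 116376 + 65674 = 295610.
n_C = 300·65674/295610 = 66.649... → 67.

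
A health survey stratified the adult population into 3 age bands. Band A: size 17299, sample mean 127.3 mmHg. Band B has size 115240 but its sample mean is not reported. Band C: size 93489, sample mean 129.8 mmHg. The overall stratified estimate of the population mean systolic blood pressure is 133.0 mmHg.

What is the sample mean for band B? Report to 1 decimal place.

N = 17299 + 115240 + 93489 = 226028.
Overall total = μ·N = 133.0·226028 = 30061724.
Subtract the known strata: 17299·127.3 + 93489·129.8 = 14337034.9.
Remaining total for band B: 30061724 − 14337034.9 = 15724689.1.
Divide by its size: 15724689.1 / 115240 = 136.452... → 136.5.

136.5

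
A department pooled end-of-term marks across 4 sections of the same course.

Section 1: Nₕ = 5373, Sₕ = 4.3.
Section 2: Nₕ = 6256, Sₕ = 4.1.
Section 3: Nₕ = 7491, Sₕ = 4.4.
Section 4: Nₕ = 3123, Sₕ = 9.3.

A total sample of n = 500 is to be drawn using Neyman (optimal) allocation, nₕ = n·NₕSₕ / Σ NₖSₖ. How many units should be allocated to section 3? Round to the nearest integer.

149

Σ NₕSₕ = 5373·4.3 + 6256·4.1 + 7491·4.4 + 3123·9.3 = 110757.8.
Share for 3: 32960.4/110757.8 = 0.29759.
n_3 = 500 × 0.29759 = 148.795... → 149.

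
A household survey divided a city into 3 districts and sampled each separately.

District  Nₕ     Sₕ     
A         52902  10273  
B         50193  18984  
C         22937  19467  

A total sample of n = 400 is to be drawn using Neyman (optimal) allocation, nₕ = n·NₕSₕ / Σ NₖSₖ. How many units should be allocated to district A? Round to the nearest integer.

Σ NₕSₕ = 52902·10273 + 50193·18984 + 22937·19467 = 1942840737.
Share for A: 543462246/1942840737 = 0.27973.
n_A = 400 × 0.27973 = 111.890... → 112.

112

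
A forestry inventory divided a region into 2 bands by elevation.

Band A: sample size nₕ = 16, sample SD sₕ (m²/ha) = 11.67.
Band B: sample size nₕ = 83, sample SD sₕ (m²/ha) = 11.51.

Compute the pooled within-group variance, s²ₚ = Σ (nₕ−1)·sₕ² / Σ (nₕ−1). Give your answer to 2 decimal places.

A: (16−1)·11.67² = 15·136.1889 = 2042.8335
B: (83−1)·11.51² = 82·132.4801 = 10863.3682
Numerator = 12906.2017; denominator = Σ(nₕ−1) = 97.
s²ₚ = 12906.2017/97 = 133.0536... → 133.05.

133.05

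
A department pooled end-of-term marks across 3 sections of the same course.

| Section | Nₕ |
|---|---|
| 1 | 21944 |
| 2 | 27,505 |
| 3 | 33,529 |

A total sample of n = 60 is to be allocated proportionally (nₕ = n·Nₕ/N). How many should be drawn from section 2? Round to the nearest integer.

20

N = 21944 + 27505 + 33529 = 82978.
n_2 = 60·27505/82978 = 19.888... → 20.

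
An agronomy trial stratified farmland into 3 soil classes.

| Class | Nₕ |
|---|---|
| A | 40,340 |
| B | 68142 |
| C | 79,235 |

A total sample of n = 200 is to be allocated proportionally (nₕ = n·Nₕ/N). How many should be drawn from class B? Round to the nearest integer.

N = 40340 + 68142 + 79235 = 187717.
n_B = 200·68142/187717 = 72.601... → 73.

73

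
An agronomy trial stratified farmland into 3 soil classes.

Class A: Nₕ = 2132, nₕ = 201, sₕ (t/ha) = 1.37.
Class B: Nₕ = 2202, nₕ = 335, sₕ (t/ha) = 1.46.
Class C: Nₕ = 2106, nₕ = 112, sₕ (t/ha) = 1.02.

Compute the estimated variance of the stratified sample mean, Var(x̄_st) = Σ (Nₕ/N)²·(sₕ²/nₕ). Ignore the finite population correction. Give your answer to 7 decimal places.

0.0027607

N = 6440; Wₕ = Nₕ/N.
class A: (2132/6440)²·1.37²/201 = 0.0010234055
class B: (2202/6440)²·1.46²/335 = 0.0007439158
class C: (2106/6440)²·1.02²/112 = 0.0009934072
Sum = 0.0027607286 → 0.0027607.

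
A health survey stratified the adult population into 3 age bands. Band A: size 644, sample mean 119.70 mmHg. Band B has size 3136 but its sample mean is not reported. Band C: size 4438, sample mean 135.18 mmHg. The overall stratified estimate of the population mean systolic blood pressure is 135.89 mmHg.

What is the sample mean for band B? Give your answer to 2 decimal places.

140.22

N = 644 + 3136 + 4438 = 8218.
Overall total = μ·N = 135.89·8218 = 1116744.02.
Subtract the known strata: 644·119.70 + 4438·135.18 = 677015.64.
Remaining total for band B: 1116744.02 − 677015.64 = 439728.38.
Divide by its size: 439728.38 / 3136 = 140.2195... → 140.22.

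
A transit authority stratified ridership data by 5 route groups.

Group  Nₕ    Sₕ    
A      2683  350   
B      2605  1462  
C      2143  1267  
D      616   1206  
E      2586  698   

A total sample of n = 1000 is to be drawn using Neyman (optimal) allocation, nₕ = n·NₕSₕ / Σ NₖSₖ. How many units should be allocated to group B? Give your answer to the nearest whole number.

A: NₕSₕ = 2683·350 = 939050
B: NₕSₕ = 2605·1462 = 3808510
C: NₕSₕ = 2143·1267 = 2715181
D: NₕSₕ = 616·1206 = 742896
E: NₕSₕ = 2586·698 = 1805028
Σ NₕSₕ = 10010665.
n_B = 1000·3808510/10010665 = 380.445... → 380.

380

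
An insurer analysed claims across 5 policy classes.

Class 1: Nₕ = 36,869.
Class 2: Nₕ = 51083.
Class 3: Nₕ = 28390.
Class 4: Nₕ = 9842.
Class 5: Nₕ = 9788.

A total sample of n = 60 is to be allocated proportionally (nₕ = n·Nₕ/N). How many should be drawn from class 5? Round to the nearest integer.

Share of class 5 = 9788/135972 = 0.07199.
Allocate 60 × 0.07199 = 4.319... → 4.

4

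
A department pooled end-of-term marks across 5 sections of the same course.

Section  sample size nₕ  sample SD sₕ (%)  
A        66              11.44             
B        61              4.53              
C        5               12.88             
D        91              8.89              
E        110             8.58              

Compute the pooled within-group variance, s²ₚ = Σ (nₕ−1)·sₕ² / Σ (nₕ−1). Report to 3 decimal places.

77.862

Degrees of freedom: 65 + 60 + 4 + 90 + 109 = 328.
Σ(nₕ−1)sₕ² = 65·130.8736 + 60·20.5209 + 4·165.8944 + 90·79.0321 + 109·73.6164 = 25538.6922.
s²ₚ = 25538.6922 / 328 = 77.86187... → 77.862.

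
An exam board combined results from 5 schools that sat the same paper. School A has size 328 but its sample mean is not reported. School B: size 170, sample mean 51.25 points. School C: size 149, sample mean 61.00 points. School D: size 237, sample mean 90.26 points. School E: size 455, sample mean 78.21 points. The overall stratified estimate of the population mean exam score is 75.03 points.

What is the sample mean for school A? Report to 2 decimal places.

78.31

N = 328 + 170 + 149 + 237 + 455 = 1339.
Overall total = μ·N = 75.03·1339 = 100465.17.
Subtract the known strata: 170·51.25 + 149·61.00 + 237·90.26 + 455·78.21 = 74778.67.
Remaining total for school A: 100465.17 − 74778.67 = 25686.5.
Divide by its size: 25686.5 / 328 = 78.3125 → 78.31.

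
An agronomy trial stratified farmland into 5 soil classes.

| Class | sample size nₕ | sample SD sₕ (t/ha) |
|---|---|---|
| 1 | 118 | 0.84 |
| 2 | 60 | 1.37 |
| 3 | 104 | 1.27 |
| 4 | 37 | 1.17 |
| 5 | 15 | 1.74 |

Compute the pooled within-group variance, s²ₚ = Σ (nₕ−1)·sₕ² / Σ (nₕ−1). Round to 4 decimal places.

1.3711

Degrees of freedom: 117 + 59 + 103 + 36 + 14 = 329.
Σ(nₕ−1)sₕ² = 117·0.7056 + 59·1.8769 + 103·1.6129 + 36·1.3689 + 14·3.0276 = 451.0878.
s²ₚ = 451.0878 / 329 = 1.371088... → 1.3711.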